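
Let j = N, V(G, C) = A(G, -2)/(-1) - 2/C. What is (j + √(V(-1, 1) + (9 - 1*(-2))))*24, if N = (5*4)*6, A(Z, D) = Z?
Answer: 2880 + 24*√10 ≈ 2955.9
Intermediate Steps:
V(G, C) = -G - 2/C (V(G, C) = G/(-1) - 2/C = G*(-1) - 2/C = -G - 2/C)
N = 120 (N = 20*6 = 120)
j = 120
(j + √(V(-1, 1) + (9 - 1*(-2))))*24 = (120 + √((-1*(-1) - 2/1) + (9 - 1*(-2))))*24 = (120 + √((1 - 2*1) + (9 + 2)))*24 = (120 + √((1 - 2) + 11))*24 = (120 + √(-1 + 11))*24 = (120 + √10)*24 = 2880 + 24*√10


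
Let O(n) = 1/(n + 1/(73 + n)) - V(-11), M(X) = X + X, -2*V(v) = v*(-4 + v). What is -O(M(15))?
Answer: -510221/6182 ≈ -82.533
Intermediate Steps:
V(v) = -v*(-4 + v)/2
M(X) = 2*X
O(n) = 165/2 + 1/(n + 1/(73 + n)) (O(n) = 1/(n + 1/(73 + n)) - (-11)*(4 - 1*(-11))/2 = 1/(n + 1/(73 + n)) - (-11)*(4 + 11)/2 = 1/(n + 1/(73 + n)) - (-11)*15/2 = 1/(n + 1/(73 + n)) - 1*(-165/2) = 1/(n + 1/(73 + n)) + 165/2 = 165/2 + 1/(n + 1/(73 + n)))
-O(M(15)) = -(311 + 165*(2*15)² + 12047*(2*15))/(2*(1 + (2*15)² + 73*(2*15))) = -(311 + 165*30² + 12047*30)/(2*(1 + 30² + 73*30)) = -(311 + 165*900 + 361410)/(2*(1 + 900 + 2190)) = -(311 + 148500 + 361410)/(2*3091) = -510221/(2*3091) = -1*510221/6182 = -510221/6182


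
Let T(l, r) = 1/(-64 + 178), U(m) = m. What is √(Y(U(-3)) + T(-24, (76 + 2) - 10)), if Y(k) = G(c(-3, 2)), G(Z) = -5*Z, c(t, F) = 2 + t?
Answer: √65094/114 ≈ 2.2380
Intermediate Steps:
T(l, r) = 1/114
Y(k) = 5 (Y(k) = -5*(2 - 3) = -5*(-1) = 5)
√(Y(U(-3)) + T(-24, (76 + 2) - 10)) = √(5 + 1/114) = √(571/114) = √65094/114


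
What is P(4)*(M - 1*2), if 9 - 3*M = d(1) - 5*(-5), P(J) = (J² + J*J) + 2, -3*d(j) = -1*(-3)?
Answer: -238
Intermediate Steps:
d(j) = -1 (d(j) = -(-1)*(-3)/3 = -⅓*3 = -1)
P(J) = 2 + 2*J² (P(J) = (J² + J²) + 2 = 2*J² + 2 = 2 + 2*J²)
M = -5 (M = 3 - (-1 - 5*(-5))/3 = 3 - (-1 + 25)/3 = 3 - ⅓*24 = 3 - 8 = -5)
P(4)*(M - 1*2) = (2 + 2*4²)*(-5 - 1*2) = (2 + 2*16)*(-5 - 2) = (2 + 32)*(-7) = 34*(-7) = -238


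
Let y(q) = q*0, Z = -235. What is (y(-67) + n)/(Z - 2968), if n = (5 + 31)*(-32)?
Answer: 1152/3203 ≈ 0.35966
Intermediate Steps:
y(q) = 0
n = -1152 (n = 36*(-32) = -1152)
(y(-67) + n)/(Z - 2968) = (0 - 1152)/(-235 - 2968) = -1152/(-3203) = -1152*(-1/3203) = 1152/3203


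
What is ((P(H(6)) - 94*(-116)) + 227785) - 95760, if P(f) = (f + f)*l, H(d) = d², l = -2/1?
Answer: 142785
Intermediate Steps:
l = -2 (l = -2*1 = -2)
P(f) = -4*f (P(f) = (f + f)*(-2) = (2*f)*(-2) = -4*f)
((P(H(6)) - 94*(-116)) + 227785) - 95760 = ((-4*6² - 94*(-116)) + 227785) - 95760 = ((-4*36 + 10904) + 227785) - 95760 = ((-144 + 10904) + 227785) - 95760 = (10760 + 227785) - 95760 = 238545 - 95760 = 142785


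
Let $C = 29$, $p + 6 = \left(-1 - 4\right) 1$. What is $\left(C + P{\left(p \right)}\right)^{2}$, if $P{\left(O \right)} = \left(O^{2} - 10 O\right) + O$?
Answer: $62001$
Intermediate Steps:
$p = -11$ ($p = -6 + \left(-1 - 4\right) 1 = -6 - 5 = -11$)
$P{\left(O \right)} = O^{2} - 9 O$
$\left(C + P{\left(p \right)}\right)^{2} = \left(29 - 11 \left(-9 - 11\right)\right)^{2} = \left(29 - -220\right)^{2} = \left(29 + 220\right)^{2} = 249^{2} = 62001$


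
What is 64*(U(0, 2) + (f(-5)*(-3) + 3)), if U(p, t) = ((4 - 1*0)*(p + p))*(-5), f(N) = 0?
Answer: 192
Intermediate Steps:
U(p, t) = -40*p (U(p, t) = ((4 + 0)*(2*p))*(-5) = (4*(2*p))*(-5) = (8*p)*(-5) = -40*p)
64*(U(0, 2) + (f(-5)*(-3) + 3)) = 64*(-40*0 + (0*(-3) + 3)) = 64*(0 + (0 + 3)) = 64*(0 + 3) = 64*3 = 192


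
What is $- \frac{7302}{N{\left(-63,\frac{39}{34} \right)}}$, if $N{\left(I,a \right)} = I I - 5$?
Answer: $- \frac{3651}{1982} \approx -1.8421$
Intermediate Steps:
$N{\left(I,a \right)} = -5 + I^{2}$ ($N{\left(I,a \right)} = I^{2} - 5 = -5 + I^{2}$)
$- \frac{7302}{N{\left(-63,\frac{39}{34} \right)}} = - \frac{7302}{-5 + \left(-63\right)^{2}} = - \frac{7302}{-5 + 3969} = - \frac{7302}{3964} = \left(-7302\right) \frac{1}{3964} = - \frac{3651}{1982}$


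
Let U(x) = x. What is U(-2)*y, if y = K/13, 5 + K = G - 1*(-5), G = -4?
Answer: 8/13 ≈ 0.61539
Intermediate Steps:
K = -4 (K = -5 + (-4 - 1*(-5)) = -5 + (-4 + 5) = -5 + 1 = -4)
y = -4/13 ≈ -0.30769
U(-2)*y = -2*(-4/13) = 8/13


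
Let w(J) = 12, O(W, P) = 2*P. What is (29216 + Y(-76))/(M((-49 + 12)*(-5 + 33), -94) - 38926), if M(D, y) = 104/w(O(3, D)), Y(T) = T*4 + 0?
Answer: -5421/7297 ≈ -0.74291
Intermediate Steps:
Y(T) = 4*T (Y(T) = 4*T + 0 = 4*T)
M(D, y) = 26/3 (M(D, y) = 104/12 = 104*(1/12) = 26/3)
(29216 + Y(-76))/(M((-49 + 12)*(-5 + 33), -94) - 38926) = (29216 + 4*(-76))/(26/3 - 38926) = (29216 - 304)/(-116752/3) = 28912*(-3/116752) = -5421/7297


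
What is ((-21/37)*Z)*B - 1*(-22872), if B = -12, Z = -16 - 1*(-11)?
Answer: 845004/37 ≈ 22838.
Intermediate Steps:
Z = -5 (Z = -16 + 11 = -5)
((-21/37)*Z)*B - 1*(-22872) = (-21/37*(-5))*(-12) - 1*(-22872) = (-21*1/37*(-5))*(-12) + 22872 = -21/37*(-5)*(-12) + 22872 = (105/37)*(-12) + 22872 = -1260/37 + 22872 = 845004/37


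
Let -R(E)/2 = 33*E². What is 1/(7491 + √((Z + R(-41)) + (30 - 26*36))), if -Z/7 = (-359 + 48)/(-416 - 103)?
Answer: 3887829/29181780404 - I*√30129696435/29181780404 ≈ 0.00013323 - 5.9482e-6*I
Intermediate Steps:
R(E) = -66*E²
Z = -2177/519 (Z = -7*(-359 + 48)/(-416 - 103) = -(-2177)/(-519) = -(-2177)*(-1)/519 = -7*311/519 = -2177/519 ≈ -4.1946)
1/(7491 + √((Z + R(-41)) + (30 - 26*36))) = 1/(7491 + √((-2177/519 - 66*(-41)²) + (30 - 26*36))) = 1/(7491 + √((-2177/519 - 66*1681) + (30 - 936))) = 1/(7491 + √((-2177/519 - 110946) - 906)) = 1/(7491 + √(-57583151/519 - 906)) = 1/(7491 + √(-58053365/519)) = 1/(7491 + I*√30129696435/519)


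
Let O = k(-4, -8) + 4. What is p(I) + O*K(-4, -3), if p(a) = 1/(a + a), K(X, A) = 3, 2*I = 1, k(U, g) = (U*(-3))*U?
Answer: -131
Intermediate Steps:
k(U, g) = -3*U² (k(U, g) = (-3*U)*U = -3*U²)
I = ½ (I = (½)*1 = ½ ≈ 0.50000)
p(a) = 1/(2*a)
O = -44 (O = -3*(-4)² + 4 = -3*16 + 4 = -48 + 4 = -44)
p(I) + O*K(-4, -3) = 1/(2*(½)) - 44*3 = (½)*2 - 132 = 1 - 132 = -131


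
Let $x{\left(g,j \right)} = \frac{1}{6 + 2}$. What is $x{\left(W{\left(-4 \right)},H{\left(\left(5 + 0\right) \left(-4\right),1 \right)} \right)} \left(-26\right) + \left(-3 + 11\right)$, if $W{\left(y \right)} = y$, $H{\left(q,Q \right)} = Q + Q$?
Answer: $\frac{19}{4} \approx 4.75$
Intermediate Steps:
$H{\left(q,Q \right)} = 2 Q$
$x{\left(g,j \right)} = \frac{1}{8}$
$x{\left(W{\left(-4 \right)},H{\left(\left(5 + 0\right) \left(-4\right),1 \right)} \right)} \left(-26\right) + \left(-3 + 11\right) = \frac{1}{8} \left(-26\right) + \left(-3 + 11\right) = - \frac{13}{4} + 8 = \frac{19}{4}$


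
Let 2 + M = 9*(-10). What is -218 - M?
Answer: -126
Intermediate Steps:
M = -92 (M = -2 + 9*(-10) = -2 - 90 = -92)
-218 - M = -218 - 1*(-92) = -218 + 92 = -126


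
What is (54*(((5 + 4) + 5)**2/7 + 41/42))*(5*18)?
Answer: 985770/7 ≈ 1.4082e+5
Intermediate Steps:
(54*(((5 + 4) + 5)**2/7 + 41/42))*(5*18) = (54*((9 + 5)**2*(1/7) + 41*(1/42)))*90 = (54*(14**2*(1/7) + 41/42))*90 = (54*(196*(1/7) + 41/42))*90 = (54*(28 + 41/42))*90 = (54*(1217/42))*90 = (10953/7)*90 = 985770/7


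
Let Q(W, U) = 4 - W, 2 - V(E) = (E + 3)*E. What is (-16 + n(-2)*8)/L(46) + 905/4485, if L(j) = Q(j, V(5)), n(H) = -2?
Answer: 2017/2093 ≈ 0.96369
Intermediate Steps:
V(E) = 2 - E*(3 + E) (V(E) = 2 - (E + 3)*E = 2 - (3 + E)*E = 2 - E*(3 + E))
L(j) = 4 - j
(-16 + n(-2)*8)/L(46) + 905/4485 = (-16 - 2*8)/(4 - 1*46) + 905/4485 = (-16 - 16)/(4 - 46) + 905*(1/4485) = -32/(-42) + 181/897 = -32*(-1/42) + 181/897 = 16/21 + 181/897 = 2017/2093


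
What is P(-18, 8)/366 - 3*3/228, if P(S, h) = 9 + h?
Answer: 97/13908 ≈ 0.0069744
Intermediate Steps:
P(-18, 8)/366 - 3*3/228 = (9 + 8)/366 - 3*3/228 = 17*(1/366) - 9*1/228 = 17/366 - 3/76 = 97/13908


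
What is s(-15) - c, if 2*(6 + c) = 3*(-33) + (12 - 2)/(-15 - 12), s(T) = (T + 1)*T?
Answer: 14347/54 ≈ 265.69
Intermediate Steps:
s(T) = T*(1 + T) (s(T) = (1 + T)*T = T*(1 + T))
c = -3007/54 (c = -6 + (3*(-33) + (12 - 2)/(-15 - 12))/2 = -6 + (-99 + 10/(-27))/2 = -6 + (-99 + 10*(-1/27))/2 = -6 + (-99 - 10/27)/2 = -6 + (½)*(-2683/27) = -6 - 2683/54 = -3007/54 ≈ -55.685)
s(-15) - c = -15*(1 - 15) - 1*(-3007/54) = -15*(-14) + 3007/54 = 210 + 3007/54 = 14347/54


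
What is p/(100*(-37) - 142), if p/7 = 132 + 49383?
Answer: -346605/3842 ≈ -90.215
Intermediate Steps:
p = 346605 (p = 7*(132 + 49383) = 7*49515 = 346605)
p/(100*(-37) - 142) = 346605/(100*(-37) - 142) = 346605/(-3700 - 142) = 346605/(-3842) = 346605*(-1/3842) = -346605/3842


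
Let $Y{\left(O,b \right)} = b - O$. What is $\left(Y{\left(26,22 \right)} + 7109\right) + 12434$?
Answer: $19539$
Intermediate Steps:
$\left(Y{\left(26,22 \right)} + 7109\right) + 12434 = \left(\left(22 - 26\right) + 7109\right) + 12434 = \left(-4 + 7109\right) + 12434 = 7105 + 12434 = 19539$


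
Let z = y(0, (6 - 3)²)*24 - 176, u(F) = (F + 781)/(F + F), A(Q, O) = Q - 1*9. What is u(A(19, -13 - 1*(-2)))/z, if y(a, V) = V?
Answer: 791/800 ≈ 0.98875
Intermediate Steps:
A(Q, O) = -9 + Q (A(Q, O) = Q - 9 = -9 + Q)
u(F) = (781 + F)/(2*F) (u(F) = (781 + F)/((2*F)) = (781 + F)*(1/(2*F)) = (781 + F)/(2*F))
z = 40 (z = (6 - 3)²*24 - 176 = 3²*24 - 176 = 9*24 - 176 = 216 - 176 = 40)
u(A(19, -13 - 1*(-2)))/z = ((781 + (-9 + 19))/(2*(-9 + 19)))/40 = ((½)*(781 + 10)/10)*(1/40) = ((½)*(⅒)*791)*(1/40) = (791/20)*(1/40) = 791/800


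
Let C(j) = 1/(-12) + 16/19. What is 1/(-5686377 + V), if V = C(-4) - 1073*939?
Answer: -228/1526214499 ≈ -1.4939e-7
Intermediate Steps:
C(j) = 173/228 (C(j) = 1*(-1/12) + 16*(1/19) = -1/12 + 16/19 = 173/228)
V = -229720543/228 (V = 173/228 - 1073*939 = 173/228 - 1007547 = -229720543/228 ≈ -1.0075e+6)
1/(-5686377 + V) = 1/(-5686377 - 229720543/228) = 1/(-1526214499/228) = -228/1526214499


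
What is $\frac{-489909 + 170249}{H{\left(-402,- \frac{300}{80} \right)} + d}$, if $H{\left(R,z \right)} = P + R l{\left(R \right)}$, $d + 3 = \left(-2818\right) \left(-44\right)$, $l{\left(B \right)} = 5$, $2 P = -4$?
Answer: $- \frac{319660}{121977} \approx -2.6207$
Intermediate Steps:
$P = -2$ ($P = \frac{1}{2} \left(-4\right) = -2$)
$d = 123989$ ($d = -3 - -123992 = -3 + 123992 = 123989$)
$H{\left(R,z \right)} = -2 + 5 R$ ($H{\left(R,z \right)} = -2 + R 5 = -2 + 5 R$)
$\frac{-489909 + 170249}{H{\left(-402,- \frac{300}{80} \right)} + d} = \frac{-489909 + 170249}{\left(-2 + 5 \left(-402\right)\right) + 123989} = - \frac{319660}{\left(-2 - 2010\right) + 123989} = - \frac{319660}{-2012 + 123989} = - \frac{319660}{121977}$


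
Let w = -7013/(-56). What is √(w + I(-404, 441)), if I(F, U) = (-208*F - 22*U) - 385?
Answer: √58071062/28 ≈ 272.16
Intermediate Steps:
I(F, U) = -385 - 208*F - 22*U
w = 7013/56 (w = -1/56*(-7013) = 7013/56 ≈ 125.23)
√(w + I(-404, 441)) = √(7013/56 + (-385 - 208*(-404) - 22*441)) = √(7013/56 + (-385 + 84032 - 9702)) = √(7013/56 + 73945) = √(4147933/56) = √58071062/28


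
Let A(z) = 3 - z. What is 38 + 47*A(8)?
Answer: -197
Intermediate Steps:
38 + 47*A(8) = 38 + 47*(3 - 1*8) = 38 + 47*(3 - 8) = 38 + 47*(-5) = 38 - 235 = -197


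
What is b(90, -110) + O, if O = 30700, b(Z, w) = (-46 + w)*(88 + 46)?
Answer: 9796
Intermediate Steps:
b(Z, w) = -6164 + 134*w (b(Z, w) = (-46 + w)*134 = -6164 + 134*w)
b(90, -110) + O = (-6164 + 134*(-110)) + 30700 = (-6164 - 14740) + 30700 = -20904 + 30700 = 9796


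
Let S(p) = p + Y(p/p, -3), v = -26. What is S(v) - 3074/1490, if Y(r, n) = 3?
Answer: -18672/745 ≈ -25.063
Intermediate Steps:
S(p) = 3 + p (S(p) = p + 3 = 3 + p)
S(v) - 3074/1490 = (3 - 26) - 3074/1490 = -23 - 3074*1/1490 = -23 - 1537/745 = -18672/745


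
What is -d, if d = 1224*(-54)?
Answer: 66096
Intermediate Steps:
d = -66096
-d = -1*(-66096) = 66096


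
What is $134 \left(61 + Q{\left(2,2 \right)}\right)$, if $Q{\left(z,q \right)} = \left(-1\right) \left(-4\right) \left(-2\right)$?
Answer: $7102$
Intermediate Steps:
$Q{\left(z,q \right)} = -8$ ($Q{\left(z,q \right)} = 4 \left(-2\right) = -8$)
$134 \left(61 + Q{\left(2,2 \right)}\right) = 134 \left(61 - 8\right) = 134 \cdot 53 = 7102$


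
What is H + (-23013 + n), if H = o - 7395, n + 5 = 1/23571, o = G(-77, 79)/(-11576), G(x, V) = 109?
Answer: -8298429748711/272857896 ≈ -30413.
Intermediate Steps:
o = -109/11576 (o = 109/(-11576) = 109*(-1/11576) = -109/11576 ≈ -0.0094160)
n = -117854/23571 (n = -5 + 1/23571 = -117854/23571 ≈ -5.0000)
H = -85604629/11576 (H = -109/11576 - 7395 = -85604629/11576 ≈ -7395.0)
H + (-23013 + n) = -85604629/11576 + (-23013 - 117854/23571) = -85604629/11576 - 542557277/23571 = -8298429748711/272857896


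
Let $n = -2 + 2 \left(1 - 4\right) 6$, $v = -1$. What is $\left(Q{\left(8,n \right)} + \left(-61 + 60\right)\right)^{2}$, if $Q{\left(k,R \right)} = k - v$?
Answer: $64$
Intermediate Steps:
$n = -38$ ($n = -2 + 2 \left(\left(-3\right) 6\right) = -2 + 2 \left(-18\right) = -2 - 36 = -38$)
$Q{\left(k,R \right)} = 1 + k$ ($Q{\left(k,R \right)} = k - -1 = k + 1 = 1 + k$)
$\left(Q{\left(8,n \right)} + \left(-61 + 60\right)\right)^{2} = \left(\left(1 + 8\right) + \left(-61 + 60\right)\right)^{2} = \left(9 - 1\right)^{2} = 8^{2} = 64$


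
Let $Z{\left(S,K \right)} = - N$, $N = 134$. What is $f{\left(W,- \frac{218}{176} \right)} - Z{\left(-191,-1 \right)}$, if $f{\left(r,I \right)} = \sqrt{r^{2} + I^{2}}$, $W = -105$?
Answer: $134 + \frac{\sqrt{85389481}}{88} \approx 239.01$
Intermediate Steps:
$Z{\left(S,K \right)} = -134$ ($Z{\left(S,K \right)} = \left(-1\right) 134 = -134$)
$f{\left(r,I \right)} = \sqrt{I^{2} + r^{2}}$
$f{\left(W,- \frac{218}{176} \right)} - Z{\left(-191,-1 \right)} = \sqrt{\left(- \frac{218}{176}\right)^{2} + \left(-105\right)^{2}} - -134 = \sqrt{\left(\left(-218\right) \frac{1}{176}\right)^{2} + 11025} + 134 = \sqrt{\left(- \frac{109}{88}\right)^{2} + 11025} + 134 = \sqrt{\frac{11881}{7744} + 11025} + 134 = \sqrt{\frac{85389481}{7744}} + 134 = \frac{\sqrt{85389481}}{88} + 134 = 134 + \frac{\sqrt{85389481}}{88}$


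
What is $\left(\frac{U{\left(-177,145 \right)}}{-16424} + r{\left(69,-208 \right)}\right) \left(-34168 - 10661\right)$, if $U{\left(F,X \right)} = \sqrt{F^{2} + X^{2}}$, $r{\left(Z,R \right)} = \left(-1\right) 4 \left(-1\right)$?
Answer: $-179316 + \frac{44829 \sqrt{52354}}{16424} \approx -1.7869 \cdot 10^{5}$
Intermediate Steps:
$r{\left(Z,R \right)} = 4$ ($r{\left(Z,R \right)} = \left(-4\right) \left(-1\right) = 4$)
$\left(\frac{U{\left(-177,145 \right)}}{-16424} + r{\left(69,-208 \right)}\right) \left(-34168 - 10661\right) = \left(\frac{\sqrt{\left(-177\right)^{2} + 145^{2}}}{-16424} + 4\right) \left(-34168 - 10661\right) = \left(\sqrt{31329 + 21025} \left(- \frac{1}{16424}\right) + 4\right) \left(-44829\right) = \left(\sqrt{52354} \left(- \frac{1}{16424}\right) + 4\right) \left(-44829\right) = \left(- \frac{\sqrt{52354}}{16424} + 4\right) \left(-44829\right) = \left(4 - \frac{\sqrt{52354}}{16424}\right) \left(-44829\right) = -179316 + \frac{44829 \sqrt{52354}}{16424}$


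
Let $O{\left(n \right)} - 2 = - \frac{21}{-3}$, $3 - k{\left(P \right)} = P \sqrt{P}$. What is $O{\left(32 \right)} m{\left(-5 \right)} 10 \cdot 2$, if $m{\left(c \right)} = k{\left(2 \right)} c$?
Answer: $-2700 + 1800 \sqrt{2} \approx -154.42$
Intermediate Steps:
$k{\left(P \right)} = 3 - P^{\frac{3}{2}}$ ($k{\left(P \right)} = 3 - P \sqrt{P} = 3 - P^{\frac{3}{2}}$)
$O{\left(n \right)} = 9$ ($O{\left(n \right)} = 2 - \frac{21}{-3} = 2 - -7 = 2 + 7 = 9$)
$m{\left(c \right)} = c \left(3 - 2 \sqrt{2}\right)$ ($m{\left(c \right)} = \left(3 - 2^{\frac{3}{2}}\right) c = \left(3 - 2 \sqrt{2}\right) c = c \left(3 - 2 \sqrt{2}\right)$)
$O{\left(32 \right)} m{\left(-5 \right)} 10 \cdot 2 = 9 - 5 \left(3 - 2 \sqrt{2}\right) 10 \cdot 2 = 9 \left(-15 + 10 \sqrt{2}\right) 10 \cdot 2 = 9 \left(-150 + 100 \sqrt{2}\right) 2 = 9 \left(-300 + 200 \sqrt{2}\right) = -2700 + 1800 \sqrt{2}$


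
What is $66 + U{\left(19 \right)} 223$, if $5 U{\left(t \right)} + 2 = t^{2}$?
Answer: $\frac{80387}{5} \approx 16077.0$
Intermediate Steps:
$U{\left(t \right)} = - \frac{2}{5} + \frac{t^{2}}{5}$
$66 + U{\left(19 \right)} 223 = 66 + \left(- \frac{2}{5} + \frac{19^{2}}{5}\right) 223 = 66 + \left(- \frac{2}{5} + \frac{1}{5} \cdot 361\right) 223 = 66 + \left(- \frac{2}{5} + \frac{361}{5}\right) 223 = 66 + \frac{359}{5} \cdot 223 = 66 + \frac{80057}{5} = \frac{80387}{5}$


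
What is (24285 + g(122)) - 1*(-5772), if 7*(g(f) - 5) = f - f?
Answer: 30062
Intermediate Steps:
g(f) = 5 (g(f) = 5 + (f - f)/7 = 5 + (⅐)*0 = 5 + 0 = 5)
(24285 + g(122)) - 1*(-5772) = (24285 + 5) - 1*(-5772) = 24290 + 5772 = 30062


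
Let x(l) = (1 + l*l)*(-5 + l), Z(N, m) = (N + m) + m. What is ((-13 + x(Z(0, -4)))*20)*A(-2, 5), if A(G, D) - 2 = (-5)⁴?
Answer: -10759320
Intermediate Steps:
Z(N, m) = N + 2*m
x(l) = (1 + l²)*(-5 + l)
A(G, D) = 627 (A(G, D) = 2 + (-5)⁴ = 2 + 625 = 627)
((-13 + x(Z(0, -4)))*20)*A(-2, 5) = ((-13 + (-5 + (0 + 2*(-4)) + (0 + 2*(-4))³ - 5*(0 + 2*(-4))²))*20)*627 = ((-13 + (-5 + (0 - 8) + (0 - 8)³ - 5*(0 - 8)²))*20)*627 = ((-13 + (-5 - 8 + (-8)³ - 5*(-8)²))*20)*627 = ((-13 + (-5 - 8 - 512 - 5*64))*20)*627 = ((-13 + (-5 - 8 - 512 - 320))*20)*627 = ((-13 - 845)*20)*627 = -858*20*627 = -17160*627 = -10759320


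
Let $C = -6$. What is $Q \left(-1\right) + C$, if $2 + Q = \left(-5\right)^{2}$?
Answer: $-29$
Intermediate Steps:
$Q = 23$ ($Q = -2 + \left(-5\right)^{2} = -2 + 25 = 23$)
$Q \left(-1\right) + C = 23 \left(-1\right) - 6 = -23 - 6 = -29$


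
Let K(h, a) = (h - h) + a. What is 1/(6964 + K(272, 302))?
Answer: 1/7266 ≈ 0.00013763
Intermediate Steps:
K(h, a) = a (K(h, a) = 0 + a = a)
1/(6964 + K(272, 302)) = 1/(6964 + 302) = 1/7266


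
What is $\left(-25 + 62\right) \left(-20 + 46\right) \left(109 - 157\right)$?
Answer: $-46176$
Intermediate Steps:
$\left(-25 + 62\right) \left(-20 + 46\right) \left(109 - 157\right) = 37 \cdot 26 \left(-48\right) = 962 \left(-48\right) = -46176$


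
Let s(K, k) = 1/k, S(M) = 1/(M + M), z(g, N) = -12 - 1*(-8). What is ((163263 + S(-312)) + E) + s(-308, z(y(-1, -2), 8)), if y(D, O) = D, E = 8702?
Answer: 107306003/624 ≈ 1.7196e+5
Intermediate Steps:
z(g, N) = -4 (z(g, N) = -12 + 8 = -4)
S(M) = 1/(2*M)
((163263 + S(-312)) + E) + s(-308, z(y(-1, -2), 8)) = ((163263 + (½)/(-312)) + 8702) + 1/(-4) = ((163263 + (½)*(-1/312)) + 8702) - ¼ = ((163263 - 1/624) + 8702) - ¼ = (101876111/624 + 8702) - ¼ = 107306159/624 - ¼ = 107306003/624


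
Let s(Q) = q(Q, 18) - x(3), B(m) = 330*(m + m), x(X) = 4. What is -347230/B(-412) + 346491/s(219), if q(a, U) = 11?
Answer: 9422026333/190344 ≈ 49500.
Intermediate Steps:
B(m) = 660*m (B(m) = 330*(2*m) = 660*m)
s(Q) = 7 (s(Q) = 11 - 1*4 = 11 - 4 = 7)
-347230/B(-412) + 346491/s(219) = -347230/(660*(-412)) + 346491/7 = -347230/(-271920) + 346491*(1/7) = -347230*(-1/271920) + 346491/7 = 34723/27192 + 346491/7 = 9422026333/190344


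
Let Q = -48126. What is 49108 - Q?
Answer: 97234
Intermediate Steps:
49108 - Q = 49108 - 1*(-48126) = 49108 + 48126 = 97234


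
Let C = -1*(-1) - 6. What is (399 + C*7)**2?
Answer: 132496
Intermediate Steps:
C = -5 (C = 1 - 6 = -5)
(399 + C*7)**2 = (399 - 5*7)**2 = (399 - 35)**2 = 364**2 = 132496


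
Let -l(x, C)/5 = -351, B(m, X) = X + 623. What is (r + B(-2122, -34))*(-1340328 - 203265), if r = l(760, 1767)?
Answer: -3618181992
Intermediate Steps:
B(m, X) = 623 + X
l(x, C) = 1755 (l(x, C) = -5*(-351) = 1755)
r = 1755
(r + B(-2122, -34))*(-1340328 - 203265) = (1755 + (623 - 34))*(-1340328 - 203265) = (1755 + 589)*(-1543593) = 2344*(-1543593) = -3618181992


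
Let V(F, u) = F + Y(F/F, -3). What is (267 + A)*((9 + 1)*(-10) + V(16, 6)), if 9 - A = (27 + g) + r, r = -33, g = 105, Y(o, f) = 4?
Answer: -14160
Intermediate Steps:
V(F, u) = 4 + F (V(F, u) = F + 4 = 4 + F)
A = -90 (A = 9 - ((27 + 105) - 33) = 9 - (132 - 33) = 9 - 1*99 = 9 - 99 = -90)
(267 + A)*((9 + 1)*(-10) + V(16, 6)) = (267 - 90)*((9 + 1)*(-10) + (4 + 16)) = 177*(10*(-10) + 20) = 177*(-100 + 20) = 177*(-80) = -14160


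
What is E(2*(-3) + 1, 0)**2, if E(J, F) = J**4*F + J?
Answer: 25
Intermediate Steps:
E(J, F) = J + F*J**4 (E(J, F) = F*J**4 + J = J + F*J**4)
E(2*(-3) + 1, 0)**2 = ((2*(-3) + 1) + 0*(2*(-3) + 1)**4)**2 = ((-6 + 1) + 0*(-6 + 1)**4)**2 = (-5 + 0*(-5)**4)**2 = (-5 + 0*625)**2 = (-5 + 0)**2 = (-5)**2 = 25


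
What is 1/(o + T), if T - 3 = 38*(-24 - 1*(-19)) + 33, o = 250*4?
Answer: 1/846 ≈ 0.0011820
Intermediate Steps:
o = 1000
T = -154 (T = 3 + (38*(-24 - 1*(-19)) + 33) = 3 + (38*(-24 + 19) + 33) = 3 + (38*(-5) + 33) = 3 + (-190 + 33) = 3 - 157 = -154)
1/(o + T) = 1/(1000 - 154) = 1/846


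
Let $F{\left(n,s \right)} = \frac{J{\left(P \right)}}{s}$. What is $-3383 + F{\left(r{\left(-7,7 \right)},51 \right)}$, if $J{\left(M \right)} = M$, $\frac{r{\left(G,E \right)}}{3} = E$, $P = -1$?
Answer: $- \frac{172534}{51} \approx -3383.0$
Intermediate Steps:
$r{\left(G,E \right)} = 3 E$
$F{\left(n,s \right)} = - \frac{1}{s}$
$-3383 + F{\left(r{\left(-7,7 \right)},51 \right)} = -3383 - \frac{1}{51} = - \frac{172534}{51}$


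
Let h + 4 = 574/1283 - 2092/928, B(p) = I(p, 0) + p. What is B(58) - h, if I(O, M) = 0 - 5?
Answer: 17504233/297656 ≈ 58.807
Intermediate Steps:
I(O, M) = -5
B(p) = -5 + p
h = -1728465/297656 (h = -4 + (574/1283 - 2092/928) = -4 + (574*(1/1283) - 2092*1/928) = -4 + (574/1283 - 523/232) = -4 - 537841/297656 = -1728465/297656 ≈ -5.8069)
B(58) - h = (-5 + 58) - 1*(-1728465/297656) = 53 + 1728465/297656 = 17504233/297656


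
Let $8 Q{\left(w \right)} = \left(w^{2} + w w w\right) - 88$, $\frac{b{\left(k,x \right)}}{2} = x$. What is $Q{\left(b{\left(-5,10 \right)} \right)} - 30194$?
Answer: $-29155$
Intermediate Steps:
$b{\left(k,x \right)} = 2 x$
$Q{\left(w \right)} = -11 + \frac{w^{2}}{8} + \frac{w^{3}}{8}$ ($Q{\left(w \right)} = \frac{\left(w^{2} + w w w\right) - 88}{8} = \frac{\left(w^{2} + w^{2} w\right) - 88}{8} = \frac{\left(w^{2} + w^{3}\right) - 88}{8} = \frac{-88 + w^{2} + w^{3}}{8} = -11 + \frac{w^{2}}{8} + \frac{w^{3}}{8}$)
$Q{\left(b{\left(-5,10 \right)} \right)} - 30194 = \left(-11 + \frac{\left(2 \cdot 10\right)^{2}}{8} + \frac{\left(2 \cdot 10\right)^{3}}{8}\right) - 30194 = \left(-11 + \frac{20^{2}}{8} + \frac{20^{3}}{8}\right) - 30194 = \left(-11 + \frac{1}{8} \cdot 400 + \frac{1}{8} \cdot 8000\right) - 30194 = \left(-11 + 50 + 1000\right) - 30194 = 1039 - 30194 = -29155$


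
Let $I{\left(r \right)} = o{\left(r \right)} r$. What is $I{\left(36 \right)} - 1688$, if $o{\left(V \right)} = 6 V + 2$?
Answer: $6160$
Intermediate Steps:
$o{\left(V \right)} = 2 + 6 V$
$I{\left(r \right)} = r \left(2 + 6 r\right)$ ($I{\left(r \right)} = \left(2 + 6 r\right) r = r \left(2 + 6 r\right)$)
$I{\left(36 \right)} - 1688 = 2 \cdot 36 \left(1 + 3 \cdot 36\right) - 1688 = 2 \cdot 36 \left(1 + 108\right) - 1688 = 2 \cdot 36 \cdot 109 - 1688 = 7848 - 1688 = 6160$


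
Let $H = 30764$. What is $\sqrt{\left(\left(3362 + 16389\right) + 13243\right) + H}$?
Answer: $\sqrt{63758} \approx 252.5$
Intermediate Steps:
$\sqrt{\left(\left(3362 + 16389\right) + 13243\right) + H} = \sqrt{\left(\left(3362 + 16389\right) + 13243\right) + 30764} = \sqrt{\left(19751 + 13243\right) + 30764} = \sqrt{32994 + 30764} = \sqrt{63758}$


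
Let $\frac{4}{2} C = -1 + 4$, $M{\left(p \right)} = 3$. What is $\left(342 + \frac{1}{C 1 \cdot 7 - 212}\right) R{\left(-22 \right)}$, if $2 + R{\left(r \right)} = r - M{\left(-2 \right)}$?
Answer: $- \frac{3721248}{403} \approx -9233.9$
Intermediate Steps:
$C = \frac{3}{2}$ ($C = \frac{-1 + 4}{2} = \frac{1}{2} \cdot 3 = \frac{3}{2} \approx 1.5$)
$R{\left(r \right)} = -5 + r$ ($R{\left(r \right)} = -2 + \left(r - 3\right) = -2 + \left(-3 + r\right) = -5 + r$)
$\left(342 + \frac{1}{C 1 \cdot 7 - 212}\right) R{\left(-22 \right)} = \left(342 + \frac{1}{\frac{3}{2} \cdot 1 \cdot 7 - 212}\right) \left(-5 - 22\right) = \left(342 + \frac{1}{\frac{3}{2} \cdot 7 - 212}\right) \left(-27\right) = \left(342 + \frac{1}{\frac{21}{2} - 212}\right) \left(-27\right) = \left(342 + \frac{1}{- \frac{403}{2}}\right) \left(-27\right) = \left(342 - \frac{2}{403}\right) \left(-27\right) = \frac{137824}{403} \left(-27\right) = - \frac{3721248}{403}$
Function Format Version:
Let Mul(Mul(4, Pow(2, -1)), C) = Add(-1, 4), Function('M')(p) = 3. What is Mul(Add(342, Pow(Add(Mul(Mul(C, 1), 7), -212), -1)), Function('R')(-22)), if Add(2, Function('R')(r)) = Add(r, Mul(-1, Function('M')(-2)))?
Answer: Rational(-3721248, 403) ≈ -9233.9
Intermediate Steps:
C = Rational(3, 2) (C = Mul(Rational(1, 2), Add(-1, 4)) = Mul(Rational(1, 2), 3) = Rational(3, 2) ≈ 1.5000)
Function('R')(r) = Add(-5, r) (Function('R')(r) = Add(-2, Add(r, Mul(-1, 3))) = Add(-2, Add(r, -3)) = Add(-2, Add(-3, r)) = Add(-5, r))
Mul(Add(342, Pow(Add(Mul(Mul(C, 1), 7), -212), -1)), Function('R')(-22)) = Mul(Add(342, Pow(Add(Mul(Mul(Rational(3, 2), 1), 7), -212), -1)), Add(-5, -22)) = Mul(Add(342, Pow(Add(Mul(Rational(3, 2), 7), -212), -1)), -27) = Mul(Add(342, Pow(Add(Rational(21, 2), -212), -1)), -27) = Mul(Add(342, Pow(Rational(-403, 2), -1)), -27) = Mul(Add(342, Rational(-2, 403)), -27) = Mul(Rational(137824, 403), -27) = Rational(-3721248, 403)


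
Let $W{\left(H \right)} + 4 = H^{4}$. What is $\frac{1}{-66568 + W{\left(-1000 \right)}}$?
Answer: $\frac{1}{999999933428} \approx 1.0 \cdot 10^{-12}$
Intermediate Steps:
$W{\left(H \right)} = -4 + H^{4}$
$\frac{1}{-66568 + W{\left(-1000 \right)}} = \frac{1}{-66568 - \left(4 - \left(-1000\right)^{4}\right)} = \frac{1}{-66568 + \left(-4 + 1000000000000\right)} = \frac{1}{-66568 + 999999999996} = \frac{1}{999999933428}$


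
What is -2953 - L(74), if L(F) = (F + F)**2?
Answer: -24857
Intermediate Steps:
L(F) = 4*F**2 (L(F) = (2*F)**2 = 4*F**2)
-2953 - L(74) = -2953 - 4*74**2 = -2953 - 4*5476 = -2953 - 1*21904 = -2953 - 21904 = -24857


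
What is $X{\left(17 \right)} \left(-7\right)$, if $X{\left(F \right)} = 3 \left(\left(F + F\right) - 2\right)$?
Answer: $-672$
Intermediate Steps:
$X{\left(F \right)} = -6 + 6 F$ ($X{\left(F \right)} = 3 \left(2 F - 2\right) = 3 \left(-2 + 2 F\right) = -6 + 6 F$)
$X{\left(17 \right)} \left(-7\right) = \left(-6 + 6 \cdot 17\right) \left(-7\right) = \left(-6 + 102\right) \left(-7\right) = 96 \left(-7\right) = -672$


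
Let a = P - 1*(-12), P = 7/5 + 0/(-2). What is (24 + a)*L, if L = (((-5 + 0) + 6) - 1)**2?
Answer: 0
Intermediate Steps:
P = 7/5 (P = 7*(1/5) + 0*(-1/2) = 7/5 + 0 = 7/5 ≈ 1.4000)
a = 67/5 (a = 7/5 - 1*(-12) = 7/5 + 12 = 67/5 ≈ 13.400)
L = 0 (L = ((-5 + 6) - 1)**2 = (1 - 1)**2 = 0**2 = 0)
(24 + a)*L = (24 + 67/5)*0 = (187/5)*0 = 0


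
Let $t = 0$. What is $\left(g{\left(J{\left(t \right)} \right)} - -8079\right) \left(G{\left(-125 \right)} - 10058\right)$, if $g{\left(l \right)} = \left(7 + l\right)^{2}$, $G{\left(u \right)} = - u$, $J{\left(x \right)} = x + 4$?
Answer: $-81450600$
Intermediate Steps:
$J{\left(x \right)} = 4 + x$
$\left(g{\left(J{\left(t \right)} \right)} - -8079\right) \left(G{\left(-125 \right)} - 10058\right) = \left(\left(7 + \left(4 + 0\right)\right)^{2} - -8079\right) \left(\left(-1\right) \left(-125\right) - 10058\right) = \left(\left(7 + 4\right)^{2} + \left(-12481 + 20560\right)\right) \left(125 - 10058\right) = \left(11^{2} + 8079\right) \left(-9933\right) = \left(121 + 8079\right) \left(-9933\right) = 8200 \left(-9933\right) = -81450600$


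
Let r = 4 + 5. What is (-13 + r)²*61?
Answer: 976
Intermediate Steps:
r = 9
(-13 + r)²*61 = (-13 + 9)²*61 = (-4)²*61 = 16*61 = 976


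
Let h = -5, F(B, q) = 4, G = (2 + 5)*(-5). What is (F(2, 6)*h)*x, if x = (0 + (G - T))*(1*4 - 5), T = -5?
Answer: -600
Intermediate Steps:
G = -35 (G = 7*(-5) = -35)
x = 30 (x = (0 + (-35 - 1*(-5)))*(1*4 - 5) = (0 + (-35 + 5))*(4 - 5) = (0 - 30)*(-1) = -30*(-1) = 30)
(F(2, 6)*h)*x = (4*(-5))*30 = -20*30 = -600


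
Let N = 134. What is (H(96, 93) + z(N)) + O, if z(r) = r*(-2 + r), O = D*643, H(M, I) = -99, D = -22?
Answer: 3443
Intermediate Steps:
O = -14146 (O = -22*643 = -14146)
(H(96, 93) + z(N)) + O = (-99 + 134*(-2 + 134)) - 14146 = (-99 + 134*132) - 14146 = (-99 + 17688) - 14146 = 17589 - 14146 = 3443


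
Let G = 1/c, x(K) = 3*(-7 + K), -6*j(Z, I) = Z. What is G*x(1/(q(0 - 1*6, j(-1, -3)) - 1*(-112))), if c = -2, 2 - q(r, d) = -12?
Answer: 881/84 ≈ 10.488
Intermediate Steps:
j(Z, I) = -Z/6
q(r, d) = 14 (q(r, d) = 2 - 1*(-12) = 2 + 12 = 14)
x(K) = -21 + 3*K
G = -½ (G = 1/(-2) = -½ ≈ -0.50000)
G*x(1/(q(0 - 1*6, j(-1, -3)) - 1*(-112))) = -(-21 + 3/(14 - 1*(-112)))/2 = -(-21 + 3/(14 + 112))/2 = -(-21 + 3/126)/2 = -(-21 + 3*(1/126))/2 = -(-21 + 1/42)/2 = -½*(-881/42) = 881/84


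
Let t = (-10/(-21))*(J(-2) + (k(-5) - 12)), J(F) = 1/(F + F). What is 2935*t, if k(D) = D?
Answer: -337525/14 ≈ -24109.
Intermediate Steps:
J(F) = 1/(2*F)
t = -115/14 (t = (-10/(-21))*((1/2)/(-2) + (-5 - 12)) = (-10*(-1/21))*((1/2)*(-1/2) - 17) = 10*(-1/4 - 17)/21 = (10/21)*(-69/4) = -115/14 ≈ -8.2143)
2935*t = 2935*(-115/14) = -337525/14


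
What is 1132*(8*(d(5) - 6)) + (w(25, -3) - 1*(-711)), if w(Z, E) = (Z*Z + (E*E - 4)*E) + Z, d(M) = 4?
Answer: -16766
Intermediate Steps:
w(Z, E) = Z + Z² + E*(-4 + E²) (w(Z, E) = (Z² + (E² - 4)*E) + Z = (Z² + (-4 + E²)*E) + Z = (Z² + E*(-4 + E²)) + Z = Z + Z² + E*(-4 + E²))
1132*(8*(d(5) - 6)) + (w(25, -3) - 1*(-711)) = 1132*(8*(4 - 6)) + ((25 + (-3)³ + 25² - 4*(-3)) - 1*(-711)) = 1132*(8*(-2)) + ((25 - 27 + 625 + 12) + 711) = 1132*(-16) + (635 + 711) = -18112 + 1346 = -16766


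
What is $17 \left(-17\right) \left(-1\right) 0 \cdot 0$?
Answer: $0$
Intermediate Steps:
$17 \left(-17\right) \left(-1\right) 0 \cdot 0 = - 289 \cdot 0 \cdot 0 = \left(-289\right) 0 = 0$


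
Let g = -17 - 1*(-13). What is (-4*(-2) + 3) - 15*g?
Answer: 71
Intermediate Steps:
g = -4 (g = -17 + 13 = -4)
(-4*(-2) + 3) - 15*g = (-4*(-2) + 3) - 15*(-4) = (8 + 3) + 60 = 11 + 60 = 71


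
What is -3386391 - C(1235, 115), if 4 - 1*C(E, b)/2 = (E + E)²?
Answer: 8815401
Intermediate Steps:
C(E, b) = 8 - 8*E² (C(E, b) = 8 - 2*(E + E)² = 8 - 2*4*E² = 8 - 8*E²)
-3386391 - C(1235, 115) = -3386391 - (8 - 8*1235²) = -3386391 - (8 - 8*1525225) = -3386391 - (8 - 12201800) = -3386391 - 1*(-12201792) = -3386391 + 12201792 = 8815401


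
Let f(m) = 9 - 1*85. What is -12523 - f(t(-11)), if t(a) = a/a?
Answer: -12447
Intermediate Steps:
t(a) = 1
f(m) = -76 (f(m) = 9 - 85 = -76)
-12523 - f(t(-11)) = -12523 - 1*(-76) = -12523 + 76 = -12447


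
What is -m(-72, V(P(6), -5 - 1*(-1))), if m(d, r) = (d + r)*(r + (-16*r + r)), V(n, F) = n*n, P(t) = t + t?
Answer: 145152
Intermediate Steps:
P(t) = 2*t
V(n, F) = n²
m(d, r) = -14*r*(d + r) (m(d, r) = (d + r)*(r - 15*r) = (d + r)*(-14*r) = -14*r*(d + r))
-m(-72, V(P(6), -5 - 1*(-1))) = -(-14)*(2*6)²*(-72 + (2*6)²) = -(-14)*12²*(-72 + 12²) = -(-14)*144*(-72 + 144) = -(-14)*144*72 = -1*(-145152) = 145152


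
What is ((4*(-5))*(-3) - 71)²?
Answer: 121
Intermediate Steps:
((4*(-5))*(-3) - 71)² = (-20*(-3) - 71)² = (60 - 71)² = (-11)² = 121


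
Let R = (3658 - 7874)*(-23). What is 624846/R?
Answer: 312423/48484 ≈ 6.4438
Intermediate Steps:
R = 96968 (R = -4216*(-23) = 96968)
624846/R = 624846/96968 = 624846*(1/96968) = 312423/48484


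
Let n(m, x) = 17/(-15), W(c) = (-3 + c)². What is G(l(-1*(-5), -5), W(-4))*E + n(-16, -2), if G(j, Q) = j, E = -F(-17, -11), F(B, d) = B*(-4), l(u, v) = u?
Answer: -5117/15 ≈ -341.13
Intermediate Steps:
F(B, d) = -4*B
E = -68 (E = -(-4)*(-17) = -1*68 = -68)
n(m, x) = -17/15 (n(m, x) = 17*(-1/15) = -17/15)
G(l(-1*(-5), -5), W(-4))*E + n(-16, -2) = -1*(-5)*(-68) - 17/15 = 5*(-68) - 17/15 = -340 - 17/15 = -5117/15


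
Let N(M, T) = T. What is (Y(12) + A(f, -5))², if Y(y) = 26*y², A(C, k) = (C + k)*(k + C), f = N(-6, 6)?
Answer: 14025025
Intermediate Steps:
f = 6
A(C, k) = (C + k)² (A(C, k) = (C + k)*(C + k) = (C + k)²)
(Y(12) + A(f, -5))² = (26*12² + (6 - 5)²)² = (26*144 + 1²)² = (3744 + 1)² = 3745² = 14025025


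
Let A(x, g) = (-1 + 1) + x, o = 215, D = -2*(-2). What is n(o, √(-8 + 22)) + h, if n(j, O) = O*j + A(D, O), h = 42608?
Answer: 42612 + 215*√14 ≈ 43416.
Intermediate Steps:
D = 4
A(x, g) = x (A(x, g) = 0 + x = x)
n(j, O) = 4 + O*j (n(j, O) = O*j + 4 = 4 + O*j)
n(o, √(-8 + 22)) + h = (4 + √(-8 + 22)*215) + 42608 = (4 + √14*215) + 42608 = (4 + 215*√14) + 42608 = 42612 + 215*√14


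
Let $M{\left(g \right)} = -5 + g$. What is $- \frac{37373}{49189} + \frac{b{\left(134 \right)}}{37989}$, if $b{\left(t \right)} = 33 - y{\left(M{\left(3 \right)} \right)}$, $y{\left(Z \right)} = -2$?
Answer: $- \frac{28939618}{38135529} \approx -0.75886$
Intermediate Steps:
$b{\left(t \right)} = 35$ ($b{\left(t \right)} = 33 - -2 = 33 + 2 = 35$)
$- \frac{37373}{49189} + \frac{b{\left(134 \right)}}{37989} = - \frac{37373}{49189} + \frac{35}{37989} = \left(-37373\right) \frac{1}{49189} + 35 \cdot \frac{1}{37989} = - \frac{5339}{7027} + \frac{5}{5427} = - \frac{28939618}{38135529}$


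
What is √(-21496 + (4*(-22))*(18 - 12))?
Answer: 2*I*√5506 ≈ 148.4*I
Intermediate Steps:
√(-21496 + (4*(-22))*(18 - 12)) = √(-21496 - 88*6) = √(-21496 - 528) = √(-22024) = 2*I*√5506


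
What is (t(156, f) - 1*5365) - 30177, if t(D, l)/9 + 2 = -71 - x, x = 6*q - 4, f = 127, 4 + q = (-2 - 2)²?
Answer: -36811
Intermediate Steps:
q = 12 (q = -4 + (-2 - 2)² = -4 + (-4)² = -4 + 16 = 12)
x = 68 (x = 6*12 - 4 = 72 - 4 = 68)
t(D, l) = -1269 (t(D, l) = -18 + 9*(-71 - 1*68) = -18 + 9*(-71 - 68) = -18 + 9*(-139) = -18 - 1251 = -1269)
(t(156, f) - 1*5365) - 30177 = (-1269 - 1*5365) - 30177 = (-1269 - 5365) - 30177 = -6634 - 30177 = -36811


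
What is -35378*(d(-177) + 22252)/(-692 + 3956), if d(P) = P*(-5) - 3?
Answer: -204608663/816 ≈ -2.5075e+5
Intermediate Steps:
d(P) = -3 - 5*P (d(P) = -5*P - 3 = -3 - 5*P)
-35378*(d(-177) + 22252)/(-692 + 3956) = -35378*((-3 - 5*(-177)) + 22252)/(-692 + 3956) = -35378/(3264/((-3 + 885) + 22252)) = -35378/(3264/(882 + 22252)) = -35378/(3264/23134) = -35378/(3264*(1/23134)) = -35378/1632/11567 = -35378*11567/1632 = -204608663/816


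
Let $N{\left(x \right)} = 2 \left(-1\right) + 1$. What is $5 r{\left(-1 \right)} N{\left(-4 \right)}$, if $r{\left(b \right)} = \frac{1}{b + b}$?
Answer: $\frac{5}{2} \approx 2.5$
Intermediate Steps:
$N{\left(x \right)} = -1$ ($N{\left(x \right)} = -2 + 1 = -1$)
$r{\left(b \right)} = \frac{1}{2 b}$
$5 r{\left(-1 \right)} N{\left(-4 \right)} = 5 \frac{1}{2 \left(-1\right)} \left(-1\right) = 5 \cdot \frac{1}{2} \left(-1\right) \left(-1\right) = 5 \left(- \frac{1}{2}\right) \left(-1\right) = \left(- \frac{5}{2}\right) \left(-1\right) = \frac{5}{2}$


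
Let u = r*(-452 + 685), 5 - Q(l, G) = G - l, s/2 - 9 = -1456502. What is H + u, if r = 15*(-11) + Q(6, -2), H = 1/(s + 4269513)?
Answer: -48042760231/1356527 ≈ -35416.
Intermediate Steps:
s = -2912986 (s = 18 + 2*(-1456502) = 18 - 2913004 = -2912986)
Q(l, G) = 5 + l - G (Q(l, G) = 5 - (G - l) = 5 + (l - G) = 5 + l - G)
H = 1/1356527 (H = 1/(-2912986 + 4269513) = 1/1356527 ≈ 7.3718e-7)
r = -152 (r = 15*(-11) + (5 + 6 - 1*(-2)) = -165 + (5 + 6 + 2) = -165 + 13 = -152)
u = -35416 (u = -152*(-452 + 685) = -152*233 = -35416)
H + u = 1/1356527 - 35416 = -48042760231/1356527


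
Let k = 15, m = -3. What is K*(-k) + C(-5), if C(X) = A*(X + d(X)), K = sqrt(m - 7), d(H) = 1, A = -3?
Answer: 12 - 15*I*sqrt(10) ≈ 12.0 - 47.434*I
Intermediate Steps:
K = I*sqrt(10) (K = sqrt(-3 - 7) = sqrt(-10) = I*sqrt(10) ≈ 3.1623*I)
C(X) = -3 - 3*X (C(X) = -3*(X + 1) = -3*(1 + X) = -3 - 3*X)
K*(-k) + C(-5) = (I*sqrt(10))*(-1*15) + (-3 - 3*(-5)) = (I*sqrt(10))*(-15) + (-3 + 15) = -15*I*sqrt(10) + 12 = 12 - 15*I*sqrt(10)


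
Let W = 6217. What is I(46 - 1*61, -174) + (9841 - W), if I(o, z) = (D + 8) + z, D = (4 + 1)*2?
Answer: 3468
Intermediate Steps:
D = 10 (D = 5*2 = 10)
I(o, z) = 18 + z (I(o, z) = (10 + 8) + z = 18 + z)
I(46 - 1*61, -174) + (9841 - W) = (18 - 174) + (9841 - 1*6217) = -156 + (9841 - 6217) = -156 + 3624 = 3468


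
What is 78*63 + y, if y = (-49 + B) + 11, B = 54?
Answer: 4930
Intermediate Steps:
y = 16 (y = (-49 + 54) + 11 = 5 + 11 = 16)
78*63 + y = 78*63 + 16 = 4914 + 16 = 4930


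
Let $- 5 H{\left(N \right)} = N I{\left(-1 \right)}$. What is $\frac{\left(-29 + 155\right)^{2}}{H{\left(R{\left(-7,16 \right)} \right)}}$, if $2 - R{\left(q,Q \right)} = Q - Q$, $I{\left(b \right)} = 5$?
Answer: $-7938$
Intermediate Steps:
$R{\left(q,Q \right)} = 2$ ($R{\left(q,Q \right)} = 2 - \left(Q - Q\right) = 2 - 0 = 2 + 0 = 2$)
$H{\left(N \right)} = - N$ ($H{\left(N \right)} = - \frac{N 5}{5} = - \frac{5 N}{5} = - N$)
$\frac{\left(-29 + 155\right)^{2}}{H{\left(R{\left(-7,16 \right)} \right)}} = \frac{\left(-29 + 155\right)^{2}}{\left(-1\right) 2} = \frac{126^{2}}{-2} = 15876 \left(- \frac{1}{2}\right) = -7938$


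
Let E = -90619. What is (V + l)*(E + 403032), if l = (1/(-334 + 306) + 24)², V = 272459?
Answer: 66874532258061/784 ≈ 8.5299e+10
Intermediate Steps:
l = 450241/784 (l = (1/(-28) + 24)² = (-1/28 + 24)² = (671/28)² = 450241/784 ≈ 574.29)
(V + l)*(E + 403032) = (272459 + 450241/784)*(-90619 + 403032) = (214058097/784)*312413 = 66874532258061/784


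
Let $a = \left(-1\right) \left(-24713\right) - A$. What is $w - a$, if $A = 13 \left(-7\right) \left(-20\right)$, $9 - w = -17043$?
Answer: $-5841$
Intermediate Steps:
$w = 17052$ ($w = 9 - -17043 = 9 + 17043 = 17052$)
$A = 1820$ ($A = \left(-91\right) \left(-20\right) = 1820$)
$a = 22893$ ($a = \left(-1\right) \left(-24713\right) - 1820 = 24713 - 1820 = 22893$)
$w - a = 17052 - 22893 = -5841$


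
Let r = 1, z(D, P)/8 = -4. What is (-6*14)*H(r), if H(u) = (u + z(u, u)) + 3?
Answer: 2352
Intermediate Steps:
z(D, P) = -32 (z(D, P) = 8*(-4) = -32)
H(u) = -29 + u (H(u) = (u - 32) + 3 = (-32 + u) + 3 = -29 + u)
(-6*14)*H(r) = (-6*14)*(-29 + 1) = -84*(-28) = 2352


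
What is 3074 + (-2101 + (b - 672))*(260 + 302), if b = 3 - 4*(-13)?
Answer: -1524442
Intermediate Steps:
b = 55 (b = 3 + 52 = 55)
3074 + (-2101 + (b - 672))*(260 + 302) = 3074 + (-2101 + (55 - 672))*(260 + 302) = 3074 + (-2101 - 617)*562 = 3074 - 2718*562 = 3074 - 1527516 = -1524442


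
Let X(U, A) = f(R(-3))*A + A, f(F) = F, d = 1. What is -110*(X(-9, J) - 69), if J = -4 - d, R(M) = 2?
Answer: 9240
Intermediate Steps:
J = -5 (J = -4 - 1*1 = -4 - 1 = -5)
X(U, A) = 3*A (X(U, A) = 2*A + A = 3*A)
-110*(X(-9, J) - 69) = -110*(3*(-5) - 69) = -110*(-15 - 69) = -110*(-84) = 9240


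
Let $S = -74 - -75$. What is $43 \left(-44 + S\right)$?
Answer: $-1849$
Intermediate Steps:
$S = 1$ ($S = -74 + 75 = 1$)
$43 \left(-44 + S\right) = 43 \left(-44 + 1\right) = 43 \left(-43\right) = -1849$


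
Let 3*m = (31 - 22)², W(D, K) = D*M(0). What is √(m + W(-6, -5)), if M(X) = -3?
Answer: 3*√5 ≈ 6.7082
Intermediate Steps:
W(D, K) = -3*D (W(D, K) = D*(-3) = -3*D)
m = 27 (m = (31 - 22)²/3 = (⅓)*9² = (⅓)*81 = 27)
√(m + W(-6, -5)) = √(27 - 3*(-6)) = √(27 + 18) = √45 = 3*√5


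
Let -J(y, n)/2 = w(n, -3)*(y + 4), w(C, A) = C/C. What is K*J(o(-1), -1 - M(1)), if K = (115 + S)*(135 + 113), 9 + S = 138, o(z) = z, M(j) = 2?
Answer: -363072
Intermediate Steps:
w(C, A) = 1
S = 129 (S = -9 + 138 = 129)
K = 60512 (K = (115 + 129)*(135 + 113) = 244*248 = 60512)
J(y, n) = -8 - 2*y (J(y, n) = -2*(y + 4) = -2*(4 + y) = -8 - 2*y)
K*J(o(-1), -1 - M(1)) = 60512*(-8 - 2*(-1)) = 60512*(-8 + 2) = 60512*(-6) = -363072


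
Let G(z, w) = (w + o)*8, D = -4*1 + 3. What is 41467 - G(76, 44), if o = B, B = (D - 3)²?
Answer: 40987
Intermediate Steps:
D = -1 (D = -4 + 3 = -1)
B = 16 (B = (-1 - 3)² = (-4)² = 16)
o = 16
G(z, w) = 128 + 8*w (G(z, w) = (w + 16)*8 = (16 + w)*8 = 128 + 8*w)
41467 - G(76, 44) = 41467 - (128 + 8*44) = 41467 - (128 + 352) = 41467 - 1*480 = 41467 - 480 = 40987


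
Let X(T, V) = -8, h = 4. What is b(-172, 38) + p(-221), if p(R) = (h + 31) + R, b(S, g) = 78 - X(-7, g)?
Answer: -100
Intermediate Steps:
b(S, g) = 86 (b(S, g) = 78 - 1*(-8) = 78 + 8 = 86)
p(R) = 35 + R (p(R) = (4 + 31) + R = 35 + R)
b(-172, 38) + p(-221) = 86 + (35 - 221) = 86 - 186 = -100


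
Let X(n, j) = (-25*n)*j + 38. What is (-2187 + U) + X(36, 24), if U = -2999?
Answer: -26748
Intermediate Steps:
X(n, j) = 38 - 25*j*n (X(n, j) = -25*j*n + 38 = 38 - 25*j*n)
(-2187 + U) + X(36, 24) = (-2187 - 2999) + (38 - 25*24*36) = -5186 + (38 - 21600) = -5186 - 21562 = -26748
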